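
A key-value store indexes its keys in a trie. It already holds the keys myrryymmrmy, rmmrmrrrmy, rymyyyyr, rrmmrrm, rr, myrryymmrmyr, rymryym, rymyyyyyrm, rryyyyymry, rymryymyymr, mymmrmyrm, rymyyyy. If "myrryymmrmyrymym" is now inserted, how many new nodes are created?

4

"myrryymmrmyr" is already a path in the trie; the remaining "ymym" must be added.
So 16 − 12 = 4 new nodes.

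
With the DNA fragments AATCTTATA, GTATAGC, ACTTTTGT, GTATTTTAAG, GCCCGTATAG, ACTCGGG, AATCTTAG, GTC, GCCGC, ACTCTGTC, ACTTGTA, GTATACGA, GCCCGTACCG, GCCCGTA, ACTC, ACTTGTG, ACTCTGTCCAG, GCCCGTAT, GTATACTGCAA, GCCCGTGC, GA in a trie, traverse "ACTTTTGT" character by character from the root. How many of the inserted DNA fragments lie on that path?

Check each prefix of "ACTTTTGT" against the stored set — each match is an end-marker on the path.
Prefixes of the query that are stored words: "ACTTTTGT"
Count: 1

1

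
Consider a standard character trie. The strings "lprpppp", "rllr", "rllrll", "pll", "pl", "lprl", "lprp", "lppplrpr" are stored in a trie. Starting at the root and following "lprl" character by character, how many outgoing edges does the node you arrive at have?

0

Walk "lprl" from the root, arriving at one node.
No stored string extends past "lprl".
That node has 0 child edges.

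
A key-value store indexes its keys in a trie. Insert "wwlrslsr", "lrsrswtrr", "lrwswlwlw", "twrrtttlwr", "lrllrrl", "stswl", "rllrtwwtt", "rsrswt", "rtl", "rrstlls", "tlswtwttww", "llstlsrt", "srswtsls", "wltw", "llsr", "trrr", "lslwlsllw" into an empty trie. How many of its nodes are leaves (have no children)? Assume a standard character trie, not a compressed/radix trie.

A leaf is a node with no children — equivalently, the end of a word that is not a proper prefix of any other stored word.
Those words: "llsr", "llstlsrt", "lrllrrl", "lrsrswtrr", "lrwswlwlw", "lslwlsllw", "rllrtwwtt", "rrstlls", "rsrswt", "rtl", "srswtsls", "stswl", "tlswtwttww", "trrr", "twrrtttlwr", "wltw", "wwlrslsr"
Leaf count: 17

17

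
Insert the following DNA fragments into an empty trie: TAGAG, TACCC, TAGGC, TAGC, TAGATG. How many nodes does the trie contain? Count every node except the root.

13

Trie structure (* marks end of a word):
(root)
└─ T
   └─ A
      ├─ C
      │  └─ C
      │     └─ C *
      └─ G
         ├─ A
         │  ├─ G *
         │  └─ T
         │     └─ G *
         ├─ C *
         └─ G
            └─ C *
Counting every labelled node above: 13.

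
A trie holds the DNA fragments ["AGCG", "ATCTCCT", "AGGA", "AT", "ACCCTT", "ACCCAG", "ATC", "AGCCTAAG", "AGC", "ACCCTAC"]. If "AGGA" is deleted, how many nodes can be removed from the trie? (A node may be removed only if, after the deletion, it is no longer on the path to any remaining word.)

2

Walk "AGGA" from the leaf back toward the root, removing each node that no remaining word uses.
The suffix "GA" (2 nodes) is used only by "AGGA"; the node for "AG" still has the child "C", so pruning stops there.
Nodes removed: 2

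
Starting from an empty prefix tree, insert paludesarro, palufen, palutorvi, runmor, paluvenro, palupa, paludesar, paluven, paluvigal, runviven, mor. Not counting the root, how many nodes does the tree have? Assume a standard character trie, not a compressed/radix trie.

For each word, the new-node count is its length minus the longest prefix already in the trie:
  "paludesarro" → 11 new (p, a, l, u, d, e, s, a, r, r, o)
  "palufen" → prefix "palu" already present; 3 new (f, e, n)
  "palutorvi" → prefix "palu" already present; 5 new (t, o, r, v, i)
  "runmor" → 6 new (r, u, n, m, o, r)
  "paluvenro" → prefix "palu" already present; 5 new (v, e, n, r, o)
  "palupa" → prefix "palu" already present; 2 new (p, a)
  "paludesar" → prefix "paludesar" already present; 0 new (none)
  "paluven" → prefix "paluven" already present; 0 new (none)
  "paluvigal" → prefix "paluv" already present; 4 new (i, g, a, l)
  "runviven" → prefix "run" already present; 5 new (v, i, v, e, n)
  "mor" → 3 new (m, o, r)
Total nodes = 11 + 3 + 5 + 6 + 5 + 2 + 0 + 0 + 4 + 5 + 3 = 44

44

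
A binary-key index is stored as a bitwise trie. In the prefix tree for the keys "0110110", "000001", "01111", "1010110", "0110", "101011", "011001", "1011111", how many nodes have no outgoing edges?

Leaves are exactly the stored words that no other stored word extends.
Those words: "000001", "011001", "0110110", "01111", "1010110", "1011111"
Leaf count: 6

6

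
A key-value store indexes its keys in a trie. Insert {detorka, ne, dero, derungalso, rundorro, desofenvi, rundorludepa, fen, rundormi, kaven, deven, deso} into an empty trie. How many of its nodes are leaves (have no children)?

Leaves are exactly the stored words that no other stored word extends.
Those words: "dero", "derungalso", "desofenvi", "detorka", "deven", "fen", "kaven", "ne", "rundorludepa", "rundormi", "rundorro"
Leaf count: 11

11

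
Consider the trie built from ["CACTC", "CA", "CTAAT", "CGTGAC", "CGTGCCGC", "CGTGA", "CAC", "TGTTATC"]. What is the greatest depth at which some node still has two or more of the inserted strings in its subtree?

5

Look for the deepest trie node that still has at least two words in its subtree.
e.g. "CGTGA" and "CGTGAC" share the prefix "CGTGA" of length 5; no pair shares a longer one.
Longest shared-prefix length: 5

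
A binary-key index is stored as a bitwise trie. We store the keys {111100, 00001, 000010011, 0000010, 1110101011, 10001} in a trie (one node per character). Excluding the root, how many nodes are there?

29

Insert word by word; a character creates a node only if that edge doesn't already exist:
  "111100" → 6 new (1, 1, 1, 1, 0, 0)
  "00001" → 5 new (0, 0, 0, 0, 1)
  "000010011" → prefix "00001" already present; 4 new (0, 0, 1, 1)
  "0000010" → prefix "0000" already present; 3 new (0, 1, 0)
  "1110101011" → prefix "111" already present; 7 new (0, 1, 0, 1, 0, 1, 1)
  "10001" → prefix "1" already present; 4 new (0, 0, 0, 1)
Total nodes = 6 + 5 + 4 + 3 + 7 + 4 = 29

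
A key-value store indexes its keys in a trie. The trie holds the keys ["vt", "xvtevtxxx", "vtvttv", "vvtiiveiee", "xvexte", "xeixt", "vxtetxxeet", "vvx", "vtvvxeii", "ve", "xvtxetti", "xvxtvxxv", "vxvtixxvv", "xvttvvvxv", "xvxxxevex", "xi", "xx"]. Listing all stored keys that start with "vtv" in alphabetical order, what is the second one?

DFS of the "vtv" subtree visits, in order: "vtvttv", "vtvvxeii"
Position 2: vtvvxeii

vtvvxeii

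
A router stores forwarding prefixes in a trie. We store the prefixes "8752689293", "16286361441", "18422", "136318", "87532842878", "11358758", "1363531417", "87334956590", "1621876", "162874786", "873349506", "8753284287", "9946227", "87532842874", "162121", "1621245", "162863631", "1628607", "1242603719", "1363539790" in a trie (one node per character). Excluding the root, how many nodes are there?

Count nodes per top-level branch (shared prefixes stored once):
  '1'-branch (11358758, 1242603719, 136318, 1363531417, 1363539790, 162121, 1621245, 1621876, 1628607, 16286361441, 162863631, 162874786, 18422): 63 nodes
  '8'-branch (873349506, 87334956590, 8752689293, 8753284287, 87532842874, 87532842878): 30 nodes
  '9'-branch (9946227): 7 nodes
Sum: 100

100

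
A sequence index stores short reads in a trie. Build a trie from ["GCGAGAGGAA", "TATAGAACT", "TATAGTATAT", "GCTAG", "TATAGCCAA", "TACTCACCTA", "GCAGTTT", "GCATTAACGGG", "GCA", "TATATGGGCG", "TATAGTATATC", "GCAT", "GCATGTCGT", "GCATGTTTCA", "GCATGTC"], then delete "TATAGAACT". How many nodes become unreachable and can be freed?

A node on "TATAGAACT"'s path can go only if nothing else ends at it or branches off below it.
The suffix "AACT" (4 nodes) is used only by "TATAGAACT"; the node for "TATAG" still has the child "T", so pruning stops there.
Nodes removed: 4

4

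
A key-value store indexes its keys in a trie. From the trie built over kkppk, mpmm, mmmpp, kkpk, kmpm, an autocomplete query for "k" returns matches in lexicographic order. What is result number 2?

kkppk

Filter for "k…" and sort: "kkpk", "kkppk", "kmpm"
Position 2: kkppk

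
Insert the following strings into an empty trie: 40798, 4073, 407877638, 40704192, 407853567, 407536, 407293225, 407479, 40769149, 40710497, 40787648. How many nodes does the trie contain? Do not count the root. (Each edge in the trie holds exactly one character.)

47

Trace insertions, counting only characters that open a new branch:
  "40798" → 5 new (4, 0, 7, 9, 8)
  "4073" → prefix "407" already present; 1 new (3)
  "407877638" → prefix "407" already present; 6 new (8, 7, 7, 6, 3, 8)
  "40704192" → prefix "407" already present; 5 new (0, 4, 1, 9, 2)
  "407853567" → prefix "4078" already present; 5 new (5, 3, 5, 6, 7)
  "407536" → prefix "407" already present; 3 new (5, 3, 6)
  "407293225" → prefix "407" already present; 6 new (2, 9, 3, 2, 2, 5)
  "407479" → prefix "407" already present; 3 new (4, 7, 9)
  "40769149" → prefix "407" already present; 5 new (6, 9, 1, 4, 9)
  "40710497" → prefix "407" already present; 5 new (1, 0, 4, 9, 7)
  "40787648" → prefix "40787" already present; 3 new (6, 4, 8)
Total nodes = 5 + 1 + 6 + 5 + 5 + 3 + 6 + 3 + 5 + 5 + 3 = 47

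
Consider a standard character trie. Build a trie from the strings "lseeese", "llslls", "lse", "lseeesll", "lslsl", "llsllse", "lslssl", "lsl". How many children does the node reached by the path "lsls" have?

2

Follow the path "lsls" to its node, then look at its outgoing edges.
Distinct next characters after "lsls": l, s.
That node has 2 child edges.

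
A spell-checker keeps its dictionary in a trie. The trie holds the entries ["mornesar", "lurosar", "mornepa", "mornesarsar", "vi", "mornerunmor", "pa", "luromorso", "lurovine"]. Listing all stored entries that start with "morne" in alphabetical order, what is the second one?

Words with prefix "morne", in lexicographic order: "mornepa", "mornerunmor", "mornesar", "mornesarsar"
The 2nd is mornerunmor.

mornerunmor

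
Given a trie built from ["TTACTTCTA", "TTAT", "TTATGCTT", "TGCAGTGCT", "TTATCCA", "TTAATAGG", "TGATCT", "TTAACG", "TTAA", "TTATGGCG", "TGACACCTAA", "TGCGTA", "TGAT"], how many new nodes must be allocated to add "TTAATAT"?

1

Walking "TTAATAT" from the root, the first 6 characters ("TTAATA") follow existing edges; "T" is the first miss.
So 7 − 6 = 1 new nodes.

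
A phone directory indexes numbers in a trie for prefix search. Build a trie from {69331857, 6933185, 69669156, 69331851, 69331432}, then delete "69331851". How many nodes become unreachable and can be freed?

1

Walk "69331851" from the leaf back toward the root, removing each node that no remaining word uses.
The suffix "1" (1 node) is used only by "69331851"; the node for "6933185" still has the child "7", so pruning stops there.
Nodes removed: 1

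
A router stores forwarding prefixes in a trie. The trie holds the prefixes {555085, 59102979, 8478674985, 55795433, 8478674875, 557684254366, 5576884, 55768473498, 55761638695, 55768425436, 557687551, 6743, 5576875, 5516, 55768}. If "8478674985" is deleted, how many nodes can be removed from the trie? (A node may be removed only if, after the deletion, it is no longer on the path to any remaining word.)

3

A node on "8478674985"'s path can go only if nothing else ends at it or branches off below it.
The suffix "985" (3 nodes) is used only by "8478674985"; the node for "8478674" still has the child "8", so pruning stops there.
Nodes removed: 3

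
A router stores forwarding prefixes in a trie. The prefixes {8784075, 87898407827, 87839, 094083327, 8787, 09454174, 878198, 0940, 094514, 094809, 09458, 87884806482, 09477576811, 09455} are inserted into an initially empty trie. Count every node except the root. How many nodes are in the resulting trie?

Insert word by word; a character creates a node only if that edge doesn't already exist:
  "8784075" → 7 new (8, 7, 8, 4, 0, 7, 5)
  "87898407827" → prefix "878" already present; 8 new (9, 8, 4, 0, 7, 8, 2, 7)
  "87839" → prefix "878" already present; 2 new (3, 9)
  "094083327" → 9 new (0, 9, 4, 0, 8, 3, 3, 2, 7)
  "8787" → prefix "878" already present; 1 new (7)
  "09454174" → prefix "094" already present; 5 new (5, 4, 1, 7, 4)
  "878198" → prefix "878" already present; 3 new (1, 9, 8)
  "0940" → prefix "0940" already present; 0 new (none)
  "094514" → prefix "0945" already present; 2 new (1, 4)
  "094809" → prefix "094" already present; 3 new (8, 0, 9)
  "09458" → prefix "0945" already present; 1 new (8)
  "87884806482" → prefix "878" already present; 8 new (8, 4, 8, 0, 6, 4, 8, 2)
  "09477576811" → prefix "094" already present; 8 new (7, 7, 5, 7, 6, 8, 1, 1)
  "09455" → prefix "0945" already present; 1 new (5)
Total nodes = 7 + 8 + 2 + 9 + 1 + 5 + 3 + 0 + 2 + 3 + 1 + 8 + 8 + 1 = 58

58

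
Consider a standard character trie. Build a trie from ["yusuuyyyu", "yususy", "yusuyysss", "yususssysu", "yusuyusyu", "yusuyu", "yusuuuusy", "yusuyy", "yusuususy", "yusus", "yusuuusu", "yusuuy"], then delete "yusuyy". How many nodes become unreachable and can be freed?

After clearing the end-marker at "yusuyy", prune upward until reaching a node still needed by another word.
Every node on "yusuyy" is still needed (e.g. by "yusuyysss"), so nothing is freed.
Nodes removed: 0

0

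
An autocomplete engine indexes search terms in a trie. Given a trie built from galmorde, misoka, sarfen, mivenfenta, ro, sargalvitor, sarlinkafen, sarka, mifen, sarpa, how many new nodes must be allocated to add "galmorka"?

"galmor" is already a path in the trie; the remaining "ka" must be added.
New nodes needed: |"galmorka"| − 6 = 8 − 6 = 2.

2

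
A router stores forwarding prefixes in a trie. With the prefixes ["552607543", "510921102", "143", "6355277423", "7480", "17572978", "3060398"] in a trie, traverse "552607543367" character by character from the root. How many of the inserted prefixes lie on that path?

1

Traverse "552607543367" character by character; count nodes along the way that are marked as word ends.
Prefixes of the query that are stored words: "552607543"
Count: 1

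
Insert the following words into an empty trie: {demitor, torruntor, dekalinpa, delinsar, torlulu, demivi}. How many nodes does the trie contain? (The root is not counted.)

35

Trie structure (* marks end of a word):
(root)
├─ d
│  └─ e
│     ├─ k
│     │  └─ a
│     │     └─ l
│     │        └─ i
│     │           └─ n
│     │              └─ p
│     │                 └─ a *
│     ├─ l
│     │  └─ i
│     │     └─ n
│     │        └─ s
│     │           └─ a
│     │              └─ r *
│     └─ m
│        └─ i
│           ├─ t
│           │  └─ o
│           │     └─ r *
│           └─ v
│              └─ i *
└─ t
   └─ o
      └─ r
         ├─ l
         │  └─ u
         │     └─ l
         │        └─ u *
         └─ r
            └─ u
               └─ n
                  └─ t
                     └─ o
                        └─ r *
Counting every labelled node above: 35.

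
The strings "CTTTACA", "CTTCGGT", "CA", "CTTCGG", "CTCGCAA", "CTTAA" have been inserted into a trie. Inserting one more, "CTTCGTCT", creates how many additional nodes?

3

"CTTCG" is already a path in the trie; the remaining "TCT" must be added.
New nodes needed: |"CTTCGTCT"| − 5 = 8 − 5 = 3.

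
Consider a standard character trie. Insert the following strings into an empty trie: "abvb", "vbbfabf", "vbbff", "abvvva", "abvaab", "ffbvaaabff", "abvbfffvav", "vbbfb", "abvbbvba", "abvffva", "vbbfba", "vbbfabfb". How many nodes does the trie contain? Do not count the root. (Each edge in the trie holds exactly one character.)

45

Count nodes per top-level branch (shared prefixes stored once):
  'a'-branch (abvaab, abvb, abvbbvba, abvbfffvav, abvffva, abvvva): 24 nodes
  'f'-branch (ffbvaaabff): 10 nodes
  'v'-branch (vbbfabf, vbbfabfb, vbbfb, vbbfba, vbbff): 11 nodes
Sum: 45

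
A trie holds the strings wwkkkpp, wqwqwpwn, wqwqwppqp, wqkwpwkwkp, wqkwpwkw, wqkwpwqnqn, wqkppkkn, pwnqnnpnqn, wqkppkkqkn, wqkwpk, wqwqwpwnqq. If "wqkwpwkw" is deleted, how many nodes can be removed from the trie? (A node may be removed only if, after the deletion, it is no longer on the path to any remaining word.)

A node on "wqkwpwkw"'s path can go only if nothing else ends at it or branches off below it.
Every node on "wqkwpwkw" is still needed (e.g. by "wqkwpwkwkp"), so nothing is freed.
Nodes removed: 0

0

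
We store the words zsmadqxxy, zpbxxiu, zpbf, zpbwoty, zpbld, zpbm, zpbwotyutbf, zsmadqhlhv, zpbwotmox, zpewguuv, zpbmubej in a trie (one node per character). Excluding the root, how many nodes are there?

44

Trace insertions, counting only characters that open a new branch:
  "zsmadqxxy" → 9 new (z, s, m, a, d, q, x, x, y)
  "zpbxxiu" → prefix "z" already present; 6 new (p, b, x, x, i, u)
  "zpbf" → prefix "zpb" already present; 1 new (f)
  "zpbwoty" → prefix "zpb" already present; 4 new (w, o, t, y)
  "zpbld" → prefix "zpb" already present; 2 new (l, d)
  "zpbm" → prefix "zpb" already present; 1 new (m)
  "zpbwotyutbf" → prefix "zpbwoty" already present; 4 new (u, t, b, f)
  "zsmadqhlhv" → prefix "zsmadq" already present; 4 new (h, l, h, v)
  "zpbwotmox" → prefix "zpbwot" already present; 3 new (m, o, x)
  "zpewguuv" → prefix "zp" already present; 6 new (e, w, g, u, u, v)
  "zpbmubej" → prefix "zpbm" already present; 4 new (u, b, e, j)
Total nodes = 9 + 6 + 1 + 4 + 2 + 1 + 4 + 4 + 3 + 6 + 4 = 44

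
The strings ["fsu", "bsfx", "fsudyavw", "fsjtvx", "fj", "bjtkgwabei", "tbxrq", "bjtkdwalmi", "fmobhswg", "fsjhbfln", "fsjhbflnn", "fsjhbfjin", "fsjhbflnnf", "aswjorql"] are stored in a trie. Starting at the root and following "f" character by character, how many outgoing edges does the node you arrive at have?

Follow the path "f" to its node, then look at its outgoing edges.
Distinct next characters after "f": j, m, s.
That node has 3 child edges.

3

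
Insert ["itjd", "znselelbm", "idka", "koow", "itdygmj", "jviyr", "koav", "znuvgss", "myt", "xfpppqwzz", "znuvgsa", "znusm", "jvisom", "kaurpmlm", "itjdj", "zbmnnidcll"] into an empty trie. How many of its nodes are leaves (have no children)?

A leaf is a node with no children — equivalently, the end of a word that is not a proper prefix of any other stored word.
Those words: "idka", "itdygmj", "itjdj", "jvisom", "jviyr", "kaurpmlm", "koav", "koow", "myt", "xfpppqwzz", "zbmnnidcll", "znselelbm", "znusm", "znuvgsa", "znuvgss"
Leaf count: 15

15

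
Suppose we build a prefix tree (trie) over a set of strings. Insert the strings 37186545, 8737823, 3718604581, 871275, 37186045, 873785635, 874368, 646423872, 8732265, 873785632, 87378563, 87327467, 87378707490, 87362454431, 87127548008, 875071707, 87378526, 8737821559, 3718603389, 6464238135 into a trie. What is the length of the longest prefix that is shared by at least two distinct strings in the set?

The deepest shared node is where two words last agree before diverging.
e.g. "37186045" and "3718604581" share the prefix "37186045" of length 8; no pair shares a longer one.
Longest shared-prefix length: 8

8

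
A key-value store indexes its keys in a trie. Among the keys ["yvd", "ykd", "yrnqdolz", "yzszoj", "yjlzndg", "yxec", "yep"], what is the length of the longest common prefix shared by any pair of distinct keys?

1

Look for the deepest trie node that still has at least two words in its subtree.
"yep" and "yjlzndg" agree on "y" (1 characters) before diverging; nothing deeper is shared.
Longest shared-prefix length: 1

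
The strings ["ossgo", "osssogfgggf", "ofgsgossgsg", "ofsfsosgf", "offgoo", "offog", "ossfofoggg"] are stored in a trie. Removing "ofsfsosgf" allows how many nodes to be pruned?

7

Walk "ofsfsosgf" from the leaf back toward the root, removing each node that no remaining word uses.
The suffix "sfsosgf" (7 nodes) is used only by "ofsfsosgf"; the node for "of" still has the child "g", so pruning stops there.
Nodes removed: 7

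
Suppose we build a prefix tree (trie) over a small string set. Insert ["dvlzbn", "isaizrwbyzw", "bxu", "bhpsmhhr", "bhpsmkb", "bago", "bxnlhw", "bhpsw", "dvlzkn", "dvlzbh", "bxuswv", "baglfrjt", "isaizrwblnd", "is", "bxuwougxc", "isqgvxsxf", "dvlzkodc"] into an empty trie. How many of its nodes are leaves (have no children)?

A leaf is a node with no children — equivalently, the end of a word that is not a proper prefix of any other stored word.
Those words: "baglfrjt", "bago", "bhpsmhhr", "bhpsmkb", "bhpsw", "bxnlhw", "bxuswv", "bxuwougxc", "dvlzbh", "dvlzbn", "dvlzkn", "dvlzkodc", "isaizrwblnd", "isaizrwbyzw", "isqgvxsxf"
Leaf count: 15

15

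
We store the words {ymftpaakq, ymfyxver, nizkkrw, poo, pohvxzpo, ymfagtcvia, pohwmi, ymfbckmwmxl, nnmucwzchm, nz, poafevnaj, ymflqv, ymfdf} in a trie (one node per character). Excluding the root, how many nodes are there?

70

For each word, the new-node count is its length minus the longest prefix already in the trie:
  "ymftpaakq" → 9 new (y, m, f, t, p, a, a, k, q)
  "ymfyxver" → prefix "ymf" already present; 5 new (y, x, v, e, r)
  "nizkkrw" → 7 new (n, i, z, k, k, r, w)
  "poo" → 3 new (p, o, o)
  "pohvxzpo" → prefix "po" already present; 6 new (h, v, x, z, p, o)
  "ymfagtcvia" → prefix "ymf" already present; 7 new (a, g, t, c, v, i, a)
  "pohwmi" → prefix "poh" already present; 3 new (w, m, i)
  "ymfbckmwmxl" → prefix "ymf" already present; 8 new (b, c, k, m, w, m, x, l)
  "nnmucwzchm" → prefix "n" already present; 9 new (n, m, u, c, w, z, c, h, m)
  "nz" → prefix "n" already present; 1 new (z)
  "poafevnaj" → prefix "po" already present; 7 new (a, f, e, v, n, a, j)
  "ymflqv" → prefix "ymf" already present; 3 new (l, q, v)
  "ymfdf" → prefix "ymf" already present; 2 new (d, f)
Total nodes = 9 + 5 + 7 + 3 + 6 + 7 + 3 + 8 + 9 + 1 + 7 + 3 + 2 = 70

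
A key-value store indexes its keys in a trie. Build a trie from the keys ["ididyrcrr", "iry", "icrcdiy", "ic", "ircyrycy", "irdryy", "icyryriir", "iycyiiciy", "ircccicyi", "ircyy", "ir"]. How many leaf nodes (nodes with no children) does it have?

9

A leaf is a node with no children — equivalently, the end of a word that is not a proper prefix of any other stored word.
Those words: "icrcdiy", "icyryriir", "ididyrcrr", "ircccicyi", "ircyrycy", "ircyy", "irdryy", "iry", "iycyiiciy"
Leaf count: 9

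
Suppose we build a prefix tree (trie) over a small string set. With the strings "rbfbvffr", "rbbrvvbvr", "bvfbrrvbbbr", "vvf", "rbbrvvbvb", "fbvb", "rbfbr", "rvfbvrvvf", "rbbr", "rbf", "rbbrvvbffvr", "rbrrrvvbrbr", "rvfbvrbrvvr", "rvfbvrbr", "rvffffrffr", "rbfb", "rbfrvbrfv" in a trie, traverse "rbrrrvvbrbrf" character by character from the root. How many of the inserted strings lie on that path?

1

Traverse "rbrrrvvbrbrf" character by character; count nodes along the way that are marked as word ends.
Prefixes of the query that are stored words: "rbrrrvvbrbr"
Count: 1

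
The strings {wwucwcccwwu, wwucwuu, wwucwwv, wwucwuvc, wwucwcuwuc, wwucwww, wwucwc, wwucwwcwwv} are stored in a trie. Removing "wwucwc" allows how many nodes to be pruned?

0

A node on "wwucwc"'s path can go only if nothing else ends at it or branches off below it.
Every node on "wwucwc" is still needed (e.g. by "wwucwcccwwu"), so nothing is freed.
Nodes removed: 0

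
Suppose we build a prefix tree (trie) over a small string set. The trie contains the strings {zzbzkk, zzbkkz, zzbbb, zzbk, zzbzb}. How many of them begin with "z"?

5

Walk to "z"; the words in its subtree are exactly those with that prefix.
Words under "z": zzbbb, zzbk, zzbkkz, zzbzb, zzbzkk
Count: 5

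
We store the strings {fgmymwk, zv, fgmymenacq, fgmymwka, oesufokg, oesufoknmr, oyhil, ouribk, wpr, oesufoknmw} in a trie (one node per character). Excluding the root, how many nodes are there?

Count nodes per top-level branch (shared prefixes stored once):
  'f'-branch (fgmymenacq, fgmymwk, fgmymwka): 13 nodes
  'o'-branch (oesufokg, oesufoknmr, oesufoknmw, ouribk, oyhil): 21 nodes
  'w'-branch (wpr): 3 nodes
  'z'-branch (zv): 2 nodes
Sum: 39

39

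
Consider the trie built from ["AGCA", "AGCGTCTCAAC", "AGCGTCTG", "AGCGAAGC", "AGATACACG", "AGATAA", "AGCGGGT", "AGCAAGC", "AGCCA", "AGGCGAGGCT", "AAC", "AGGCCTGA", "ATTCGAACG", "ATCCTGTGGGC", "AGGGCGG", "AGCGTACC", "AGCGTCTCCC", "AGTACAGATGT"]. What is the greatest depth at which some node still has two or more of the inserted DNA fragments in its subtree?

The deepest shared node is where two words last agree before diverging.
e.g. "AGCGTCTCAAC" and "AGCGTCTCCC" share the prefix "AGCGTCTC" of length 8; no pair shares a longer one.
Longest shared-prefix length: 8

8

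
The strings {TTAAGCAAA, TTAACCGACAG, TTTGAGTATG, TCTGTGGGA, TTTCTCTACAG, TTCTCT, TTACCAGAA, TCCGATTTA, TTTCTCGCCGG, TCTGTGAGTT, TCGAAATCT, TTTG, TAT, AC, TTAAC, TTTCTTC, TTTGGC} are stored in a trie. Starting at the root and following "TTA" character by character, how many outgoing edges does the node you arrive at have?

Follow the path "TTA" to its node, then look at its outgoing edges.
Characters that immediately follow "TTA" among the stored strings: {A, C}.
That node has 2 child edges.

2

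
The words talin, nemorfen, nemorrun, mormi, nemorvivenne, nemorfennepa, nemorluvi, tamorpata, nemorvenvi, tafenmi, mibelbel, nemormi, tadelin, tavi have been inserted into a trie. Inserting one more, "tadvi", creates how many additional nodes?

The longest prefix of "tadvi" already in the trie is "tad" (length 3).
Each of the 2 remaining characters creates one node.

2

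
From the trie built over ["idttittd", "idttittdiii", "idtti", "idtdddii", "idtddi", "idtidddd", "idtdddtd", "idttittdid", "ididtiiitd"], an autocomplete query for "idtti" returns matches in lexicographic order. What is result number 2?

idttittd

DFS of the "idtti" subtree visits, in order: "idtti", "idttittd", "idttittdid", "idttittdiii"
Position 2: idttittd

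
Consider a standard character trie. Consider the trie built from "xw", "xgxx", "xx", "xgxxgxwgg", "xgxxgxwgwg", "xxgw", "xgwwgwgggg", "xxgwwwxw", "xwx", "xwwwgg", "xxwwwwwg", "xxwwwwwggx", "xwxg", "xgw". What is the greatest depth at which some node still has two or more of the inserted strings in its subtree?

The deepest shared node is where two words last agree before diverging.
e.g. "xgxxgxwgg" and "xgxxgxwgwg" share the prefix "xgxxgxwg" of length 8; no pair shares a longer one.
Longest shared-prefix length: 8

8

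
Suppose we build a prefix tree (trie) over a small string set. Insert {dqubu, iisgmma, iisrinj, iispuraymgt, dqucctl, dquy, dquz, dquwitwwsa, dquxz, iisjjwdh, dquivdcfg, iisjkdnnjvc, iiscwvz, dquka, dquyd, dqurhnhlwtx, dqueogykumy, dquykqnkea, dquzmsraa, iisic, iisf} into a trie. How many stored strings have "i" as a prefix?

8

Traverse to the node for "i", then collect every word in that subtree.
Matches: "iiscwvz", "iisf", "iisgmma", "iisic", "iisjjwdh", "iisjkdnnjvc", "iispuraymgt", "iisrinj"
Count: 8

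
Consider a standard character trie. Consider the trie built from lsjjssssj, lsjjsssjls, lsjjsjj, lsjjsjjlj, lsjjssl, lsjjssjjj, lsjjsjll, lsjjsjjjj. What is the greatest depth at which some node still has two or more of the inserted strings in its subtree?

Look for the deepest trie node that still has at least two words in its subtree.
"lsjjsjj" and "lsjjsjjjj" agree on "lsjjsjj" (7 characters) before diverging; nothing deeper is shared.
Longest shared-prefix length: 7

7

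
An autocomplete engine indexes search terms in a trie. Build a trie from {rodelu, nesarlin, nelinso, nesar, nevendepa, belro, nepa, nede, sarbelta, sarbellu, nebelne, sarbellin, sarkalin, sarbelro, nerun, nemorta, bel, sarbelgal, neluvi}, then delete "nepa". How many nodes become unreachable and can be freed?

After clearing the end-marker at "nepa", prune upward until reaching a node still needed by another word.
The suffix "pa" (2 nodes) is used only by "nepa"; the node for "ne" still has the child "s", so pruning stops there.
Nodes removed: 2

2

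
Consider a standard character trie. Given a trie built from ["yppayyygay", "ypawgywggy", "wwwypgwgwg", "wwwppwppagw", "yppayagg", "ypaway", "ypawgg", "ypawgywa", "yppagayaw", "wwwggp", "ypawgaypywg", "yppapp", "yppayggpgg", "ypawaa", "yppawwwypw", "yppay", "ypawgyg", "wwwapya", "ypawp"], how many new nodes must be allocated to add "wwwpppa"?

2

Walking "wwwpppa" from the root, the first 5 characters ("wwwpp") follow existing edges; "p" is the first miss.
New nodes needed: |"wwwpppa"| − 5 = 7 − 5 = 2.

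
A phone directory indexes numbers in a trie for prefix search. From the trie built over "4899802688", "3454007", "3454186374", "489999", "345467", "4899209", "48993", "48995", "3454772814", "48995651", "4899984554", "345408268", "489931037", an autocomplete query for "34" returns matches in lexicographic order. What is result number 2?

Filter for "34…" and sort: "3454007", "345408268", "3454186374", "345467", "3454772814"
Position 2: 345408268

345408268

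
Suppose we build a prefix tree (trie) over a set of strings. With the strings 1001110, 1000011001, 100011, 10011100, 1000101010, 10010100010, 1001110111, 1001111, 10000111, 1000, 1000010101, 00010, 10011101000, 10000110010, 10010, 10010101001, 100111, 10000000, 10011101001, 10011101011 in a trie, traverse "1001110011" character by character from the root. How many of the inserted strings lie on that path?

3

Traverse "1001110011" character by character; count nodes along the way that are marked as word ends.
Prefixes of the query that are stored words: "100111", "1001110", "10011100"
Count: 3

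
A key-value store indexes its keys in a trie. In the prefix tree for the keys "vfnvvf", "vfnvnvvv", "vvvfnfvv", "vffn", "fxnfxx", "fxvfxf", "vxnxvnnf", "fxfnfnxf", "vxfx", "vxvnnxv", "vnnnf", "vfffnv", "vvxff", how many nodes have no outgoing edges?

13

A leaf is a node with no children — equivalently, the end of a word that is not a proper prefix of any other stored word.
Those words: "fxfnfnxf", "fxnfxx", "fxvfxf", "vfffnv", "vffn", "vfnvnvvv", "vfnvvf", "vnnnf", "vvvfnfvv", "vvxff", "vxfx", "vxnxvnnf", "vxvnnxv"
Leaf count: 13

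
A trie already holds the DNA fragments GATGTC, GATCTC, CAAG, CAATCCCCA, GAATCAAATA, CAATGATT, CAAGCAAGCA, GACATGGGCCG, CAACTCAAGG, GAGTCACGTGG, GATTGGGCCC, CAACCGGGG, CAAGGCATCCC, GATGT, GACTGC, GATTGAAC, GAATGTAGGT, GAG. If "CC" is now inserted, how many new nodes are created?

"C" is already a path in the trie; the remaining "C" must be added.
Each of the 1 remaining characters creates one node.

1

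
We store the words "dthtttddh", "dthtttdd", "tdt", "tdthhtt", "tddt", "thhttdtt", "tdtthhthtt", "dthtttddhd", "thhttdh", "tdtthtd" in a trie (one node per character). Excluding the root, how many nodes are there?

36

Count nodes per top-level branch (shared prefixes stored once):
  'd'-branch (dthtttdd, dthtttddh, dthtttddhd): 10 nodes
  't'-branch (tddt, tdt, tdthhtt, tdtthhthtt, tdtthtd, thhttdh, thhttdtt): 26 nodes
Sum: 36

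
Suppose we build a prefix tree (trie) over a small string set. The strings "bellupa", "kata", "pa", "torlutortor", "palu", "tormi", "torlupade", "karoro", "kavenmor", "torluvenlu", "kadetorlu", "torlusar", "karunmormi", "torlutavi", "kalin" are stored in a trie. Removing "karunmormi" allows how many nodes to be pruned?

After clearing the end-marker at "karunmormi", prune upward until reaching a node still needed by another word.
The suffix "unmormi" (7 nodes) is used only by "karunmormi"; the node for "kar" still has the child "o", so pruning stops there.
Nodes removed: 7

7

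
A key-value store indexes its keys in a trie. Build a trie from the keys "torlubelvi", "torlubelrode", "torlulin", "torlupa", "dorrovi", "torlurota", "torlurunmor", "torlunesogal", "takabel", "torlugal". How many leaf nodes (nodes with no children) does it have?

10

Leaves are exactly the stored words that no other stored word extends.
Those words: "dorrovi", "takabel", "torlubelrode", "torlubelvi", "torlugal", "torlulin", "torlunesogal", "torlupa", "torlurota", "torlurunmor"
Leaf count: 10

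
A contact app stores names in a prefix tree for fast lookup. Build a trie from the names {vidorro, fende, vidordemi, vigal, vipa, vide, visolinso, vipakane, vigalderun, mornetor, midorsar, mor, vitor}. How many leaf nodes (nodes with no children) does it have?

Leaves are exactly the stored words that no other stored word extends.
Those words: "fende", "midorsar", "mornetor", "vide", "vidordemi", "vidorro", "vigalderun", "vipakane", "visolinso", "vitor"
Leaf count: 10

10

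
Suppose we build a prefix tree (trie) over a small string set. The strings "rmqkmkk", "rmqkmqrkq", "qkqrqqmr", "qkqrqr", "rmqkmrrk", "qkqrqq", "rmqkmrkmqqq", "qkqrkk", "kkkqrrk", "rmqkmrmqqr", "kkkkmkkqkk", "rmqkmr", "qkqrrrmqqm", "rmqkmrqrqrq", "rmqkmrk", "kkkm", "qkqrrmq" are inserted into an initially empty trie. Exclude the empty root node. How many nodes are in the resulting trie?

Count nodes per top-level branch (shared prefixes stored once):
  'k'-branch (kkkkmkkqkk, kkkm, kkkqrrk): 15 nodes
  'q'-branch (qkqrkk, qkqrqq, qkqrqqmr, qkqrqr, qkqrrmq, qkqrrrmqqm): 19 nodes
  'r'-branch (rmqkmkk, rmqkmqrkq, rmqkmr, rmqkmrk, rmqkmrkmqqq, rmqkmrmqqr, rmqkmrqrqrq, rmqkmrrk): 28 nodes
Sum: 62

62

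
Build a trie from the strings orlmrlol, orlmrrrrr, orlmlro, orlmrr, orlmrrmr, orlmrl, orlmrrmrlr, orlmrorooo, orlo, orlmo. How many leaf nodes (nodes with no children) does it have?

7

A leaf is a node with no children — equivalently, the end of a word that is not a proper prefix of any other stored word.
Those words: "orlmlro", "orlmo", "orlmrlol", "orlmrorooo", "orlmrrmrlr", "orlmrrrrr", "orlo"
Leaf count: 7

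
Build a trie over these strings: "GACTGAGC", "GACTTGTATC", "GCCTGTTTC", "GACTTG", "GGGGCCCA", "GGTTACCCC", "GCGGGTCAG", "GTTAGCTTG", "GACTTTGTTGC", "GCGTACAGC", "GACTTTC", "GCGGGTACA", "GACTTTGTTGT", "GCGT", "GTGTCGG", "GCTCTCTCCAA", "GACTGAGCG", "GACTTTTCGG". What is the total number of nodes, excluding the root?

For each word, the new-node count is its length minus the longest prefix already in the trie:
  "GACTGAGC" → 8 new (G, A, C, T, G, A, G, C)
  "GACTTGTATC" → prefix "GACT" already present; 6 new (T, G, T, A, T, C)
  "GCCTGTTTC" → prefix "G" already present; 8 new (C, C, T, G, T, T, T, C)
  "GACTTG" → prefix "GACTTG" already present; 0 new (none)
  "GGGGCCCA" → prefix "G" already present; 7 new (G, G, G, C, C, C, A)
  "GGTTACCCC" → prefix "GG" already present; 7 new (T, T, A, C, C, C, C)
  "GCGGGTCAG" → prefix "GC" already present; 7 new (G, G, G, T, C, A, G)
  "GTTAGCTTG" → prefix "G" already present; 8 new (T, T, A, G, C, T, T, G)
  "GACTTTGTTGC" → prefix "GACTT" already present; 6 new (T, G, T, T, G, C)
  "GCGTACAGC" → prefix "GCG" already present; 6 new (T, A, C, A, G, C)
  "GACTTTC" → prefix "GACTTT" already present; 1 new (C)
  "GCGGGTACA" → prefix "GCGGGT" already present; 3 new (A, C, A)
  "GACTTTGTTGT" → prefix "GACTTTGTTG" already present; 1 new (T)
  "GCGT" → prefix "GCGT" already present; 0 new (none)
  "GTGTCGG" → prefix "GT" already present; 5 new (G, T, C, G, G)
  "GCTCTCTCCAA" → prefix "GC" already present; 9 new (T, C, T, C, T, C, C, A, A)
  "GACTGAGCG" → prefix "GACTGAGC" already present; 1 new (G)
  "GACTTTTCGG" → prefix "GACTTT" already present; 4 new (T, C, G, G)
Total nodes = 8 + 6 + 8 + 0 + 7 + 7 + 7 + 8 + 6 + 6 + 1 + 3 + 1 + 0 + 5 + 9 + 1 + 4 = 87

87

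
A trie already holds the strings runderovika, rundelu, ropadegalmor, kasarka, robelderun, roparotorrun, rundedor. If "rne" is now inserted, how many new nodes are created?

2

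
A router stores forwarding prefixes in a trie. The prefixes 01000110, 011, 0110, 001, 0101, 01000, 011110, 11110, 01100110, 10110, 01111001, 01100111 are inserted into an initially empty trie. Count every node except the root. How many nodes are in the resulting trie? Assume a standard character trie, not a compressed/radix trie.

32

Count nodes per top-level branch (shared prefixes stored once):
  '0'-branch (001, 01000, 01000110, 0101, 011, 0110, 01100110, 01100111, 011110, 01111001): 23 nodes
  '1'-branch (10110, 11110): 9 nodes
Sum: 32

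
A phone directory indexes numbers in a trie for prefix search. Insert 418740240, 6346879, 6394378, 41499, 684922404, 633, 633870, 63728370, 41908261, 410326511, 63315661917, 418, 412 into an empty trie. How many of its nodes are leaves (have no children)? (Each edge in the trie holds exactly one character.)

11

A leaf is a node with no children — equivalently, the end of a word that is not a proper prefix of any other stored word.
Those words: "410326511", "412", "41499", "418740240", "41908261", "63315661917", "633870", "6346879", "63728370", "6394378", "684922404"
Leaf count: 11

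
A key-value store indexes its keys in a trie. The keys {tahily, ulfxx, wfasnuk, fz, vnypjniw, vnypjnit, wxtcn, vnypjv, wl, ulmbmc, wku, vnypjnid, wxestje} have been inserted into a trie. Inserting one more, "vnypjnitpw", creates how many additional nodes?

"vnypjnit" is already a path in the trie; the remaining "pw" must be added.
Each of the 2 remaining characters creates one node.

2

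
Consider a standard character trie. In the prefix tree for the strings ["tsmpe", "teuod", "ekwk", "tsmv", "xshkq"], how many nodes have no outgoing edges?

5

Leaves are exactly the stored words that no other stored word extends.
Those words: "ekwk", "teuod", "tsmpe", "tsmv", "xshkq"
Leaf count: 5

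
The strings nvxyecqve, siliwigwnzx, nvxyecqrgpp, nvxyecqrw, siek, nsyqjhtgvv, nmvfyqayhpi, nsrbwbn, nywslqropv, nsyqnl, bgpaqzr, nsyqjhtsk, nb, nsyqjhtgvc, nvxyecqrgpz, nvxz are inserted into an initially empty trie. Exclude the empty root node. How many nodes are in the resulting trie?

75

For each word, the new-node count is its length minus the longest prefix already in the trie:
  "nvxyecqve" → 9 new (n, v, x, y, e, c, q, v, e)
  "siliwigwnzx" → 11 new (s, i, l, i, w, i, g, w, n, z, x)
  "nvxyecqrgpp" → prefix "nvxyecq" already present; 4 new (r, g, p, p)
  "nvxyecqrw" → prefix "nvxyecqr" already present; 1 new (w)
  "siek" → prefix "si" already present; 2 new (e, k)
  "nsyqjhtgvv" → prefix "n" already present; 9 new (s, y, q, j, h, t, g, v, v)
  "nmvfyqayhpi" → prefix "n" already present; 10 new (m, v, f, y, q, a, y, h, p, i)
  "nsrbwbn" → prefix "ns" already present; 5 new (r, b, w, b, n)
  "nywslqropv" → prefix "n" already present; 9 new (y, w, s, l, q, r, o, p, v)
  "nsyqnl" → prefix "nsyq" already present; 2 new (n, l)
  "bgpaqzr" → 7 new (b, g, p, a, q, z, r)
  "nsyqjhtsk" → prefix "nsyqjht" already present; 2 new (s, k)
  "nb" → prefix "n" already present; 1 new (b)
  "nsyqjhtgvc" → prefix "nsyqjhtgv" already present; 1 new (c)
  "nvxyecqrgpz" → prefix "nvxyecqrgp" already present; 1 new (z)
  "nvxz" → prefix "nvx" already present; 1 new (z)
Total nodes = 9 + 11 + 4 + 1 + 2 + 9 + 10 + 5 + 9 + 2 + 7 + 2 + 1 + 1 + 1 + 1 = 75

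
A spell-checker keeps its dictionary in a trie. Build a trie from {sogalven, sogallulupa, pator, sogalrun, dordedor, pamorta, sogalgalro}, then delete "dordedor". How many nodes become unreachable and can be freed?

8

A node on "dordedor"'s path can go only if nothing else ends at it or branches off below it.
No other word shares any prefix with "dordedor", so all 8 of its nodes go.
Nodes removed: 8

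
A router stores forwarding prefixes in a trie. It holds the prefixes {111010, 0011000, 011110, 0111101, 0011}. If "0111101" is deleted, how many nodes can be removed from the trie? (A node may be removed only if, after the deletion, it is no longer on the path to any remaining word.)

A node on "0111101"'s path can go only if nothing else ends at it or branches off below it.
The suffix "1" (1 node) is used only by "0111101"; "011110" is itself a stored word, so pruning stops there.
Nodes removed: 1

1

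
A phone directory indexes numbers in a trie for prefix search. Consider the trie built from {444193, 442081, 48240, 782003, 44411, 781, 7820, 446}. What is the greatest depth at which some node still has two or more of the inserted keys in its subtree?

Equivalently: take the maximum, over all pairs, of their longest common prefix length.
e.g. "44411" and "444193" share the prefix "4441" of length 4; no pair shares a longer one.
Longest shared-prefix length: 4

4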